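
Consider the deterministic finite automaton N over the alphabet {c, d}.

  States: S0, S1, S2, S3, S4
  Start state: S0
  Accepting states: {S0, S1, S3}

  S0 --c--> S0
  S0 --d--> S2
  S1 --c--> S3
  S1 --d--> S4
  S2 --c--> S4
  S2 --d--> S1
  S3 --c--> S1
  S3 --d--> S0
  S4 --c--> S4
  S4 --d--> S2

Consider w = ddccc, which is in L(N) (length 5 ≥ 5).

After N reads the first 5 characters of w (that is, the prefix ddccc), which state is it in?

State sequence: S0 -d-> S2 -d-> S1 -c-> S3 -c-> S1 -c-> S3

After reading 5 characters, N is in state S3.

S3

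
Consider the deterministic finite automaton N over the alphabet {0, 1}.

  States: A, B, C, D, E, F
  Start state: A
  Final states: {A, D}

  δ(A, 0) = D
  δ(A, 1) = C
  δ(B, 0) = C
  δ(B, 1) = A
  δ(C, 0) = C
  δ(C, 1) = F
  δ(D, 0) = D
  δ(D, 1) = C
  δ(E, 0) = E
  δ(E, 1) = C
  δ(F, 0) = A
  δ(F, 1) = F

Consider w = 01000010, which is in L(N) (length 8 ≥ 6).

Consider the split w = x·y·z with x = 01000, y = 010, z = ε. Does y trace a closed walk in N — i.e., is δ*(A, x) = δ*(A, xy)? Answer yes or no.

no

State sequence: A -0-> D -1-> C -0-> C -0-> C -0-> C -0-> C -1-> F -0-> A

After x (step 5): C. After xy (step 8): A.
They differ (C ≠ A), so y is not a cycle from the state after x; this split is not the one the pumping-lemma construction produces, and pumping y need not keep the string in L(N).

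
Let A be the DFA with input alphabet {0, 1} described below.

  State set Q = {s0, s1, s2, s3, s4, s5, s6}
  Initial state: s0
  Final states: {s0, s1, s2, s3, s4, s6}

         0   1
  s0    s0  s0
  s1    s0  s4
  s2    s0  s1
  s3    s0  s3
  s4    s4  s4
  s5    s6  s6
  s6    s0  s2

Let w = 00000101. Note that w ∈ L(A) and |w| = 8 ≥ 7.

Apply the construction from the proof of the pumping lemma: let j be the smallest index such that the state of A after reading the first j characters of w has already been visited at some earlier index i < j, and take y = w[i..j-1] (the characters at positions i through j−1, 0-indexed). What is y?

0

State sequence: s0 -0-> s0 -0-> s0 -0-> s0 -0-> s0 -0-> s0 -1-> s0 -0-> s0 -1-> s0
First repeat at step 1: s0 was already visited.

So i = 0, j = 1, giving x = w[0:0] = ε, y = w[0:1] = 0, z = w[1:8] = 0000101.
Check: |xy| = 1 ≤ 7 and |y| = 1 ≥ 1. Reading y takes A from s0 back to s0, so every xyⁱz is accepted.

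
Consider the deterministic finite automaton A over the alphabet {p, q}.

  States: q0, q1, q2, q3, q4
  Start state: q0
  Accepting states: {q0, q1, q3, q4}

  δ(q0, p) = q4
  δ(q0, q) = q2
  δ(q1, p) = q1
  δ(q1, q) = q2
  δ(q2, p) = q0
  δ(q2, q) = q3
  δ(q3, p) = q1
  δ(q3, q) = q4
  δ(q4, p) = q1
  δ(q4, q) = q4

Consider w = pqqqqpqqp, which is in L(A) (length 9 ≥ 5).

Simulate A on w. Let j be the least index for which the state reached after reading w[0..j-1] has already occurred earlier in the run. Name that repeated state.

State sequence: q0 -p-> q4 -q-> q4 -q-> q4 -q-> q4 -q-> q4 -p-> q1 -q-> q2 -q-> q3 -p-> q1
First repeat at step 2: q4 was already visited.

The earliest repeat is at step j = 2: A is in q4, which it already visited at step i = 1.

q4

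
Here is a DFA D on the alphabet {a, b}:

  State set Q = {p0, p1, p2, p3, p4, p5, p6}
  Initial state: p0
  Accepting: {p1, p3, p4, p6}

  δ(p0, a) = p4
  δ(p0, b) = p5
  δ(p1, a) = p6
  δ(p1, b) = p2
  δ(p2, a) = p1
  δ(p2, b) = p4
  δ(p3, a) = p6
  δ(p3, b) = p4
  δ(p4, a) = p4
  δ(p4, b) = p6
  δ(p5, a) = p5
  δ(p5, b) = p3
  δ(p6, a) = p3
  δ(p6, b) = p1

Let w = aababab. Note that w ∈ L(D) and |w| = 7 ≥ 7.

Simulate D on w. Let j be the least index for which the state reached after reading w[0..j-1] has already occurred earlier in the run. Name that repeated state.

State sequence: p0 -a-> p4 -a-> p4 -b-> p6 -a-> p3 -b-> p4 -a-> p4 -b-> p6
First repeat at step 2: p4 was already visited.

The earliest repeat is at step j = 2: D is in p4, which it already visited at step i = 1.
Since D has 7 states, any run of length ≥ 7 visits 7+1 states, so by pigeonhole some state repeats within the first 7 steps — that repeat gives the pumpable loop.

p4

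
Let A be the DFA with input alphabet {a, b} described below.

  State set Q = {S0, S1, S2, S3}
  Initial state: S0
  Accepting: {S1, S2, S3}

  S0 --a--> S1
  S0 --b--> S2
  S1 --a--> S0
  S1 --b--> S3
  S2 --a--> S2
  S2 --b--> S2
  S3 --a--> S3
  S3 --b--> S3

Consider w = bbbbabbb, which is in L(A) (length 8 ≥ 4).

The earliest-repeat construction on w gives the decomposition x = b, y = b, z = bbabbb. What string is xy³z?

bbbbbbabbb

xy^3z = b·b·b·b·bbabbb = bbbbbbabbb.
Reading y = b takes A from S2 back to S2, so after x·y·y·y the machine is still in S2, and z then leads to the accepting state S2. Hence bbbbbbabbb ∈ L(A).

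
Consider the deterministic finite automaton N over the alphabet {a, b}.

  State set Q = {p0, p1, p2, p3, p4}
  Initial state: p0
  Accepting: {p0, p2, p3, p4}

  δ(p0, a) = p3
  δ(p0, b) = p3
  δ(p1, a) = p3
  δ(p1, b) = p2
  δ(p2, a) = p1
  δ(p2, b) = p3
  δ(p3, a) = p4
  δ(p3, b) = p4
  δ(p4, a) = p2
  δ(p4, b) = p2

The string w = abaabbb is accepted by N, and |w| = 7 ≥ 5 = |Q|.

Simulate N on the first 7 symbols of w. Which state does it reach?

p4

Run of N on the first 7 characters of w = a b a a b b b:
  step 0: p0  (start)
  step 1: p3  (read a: p0→p3)
  step 2: p4  (read b: p3→p4)
  step 3: p2  (read a: p4→p2)
  step 4: p1  (read a: p2→p1)
  step 5: p2  (read b: p1→p2)
  step 6: p3  (read b: p2→p3)
  step 7: p4  (read b: p3→p4)

After reading 7 characters, N is in state p4.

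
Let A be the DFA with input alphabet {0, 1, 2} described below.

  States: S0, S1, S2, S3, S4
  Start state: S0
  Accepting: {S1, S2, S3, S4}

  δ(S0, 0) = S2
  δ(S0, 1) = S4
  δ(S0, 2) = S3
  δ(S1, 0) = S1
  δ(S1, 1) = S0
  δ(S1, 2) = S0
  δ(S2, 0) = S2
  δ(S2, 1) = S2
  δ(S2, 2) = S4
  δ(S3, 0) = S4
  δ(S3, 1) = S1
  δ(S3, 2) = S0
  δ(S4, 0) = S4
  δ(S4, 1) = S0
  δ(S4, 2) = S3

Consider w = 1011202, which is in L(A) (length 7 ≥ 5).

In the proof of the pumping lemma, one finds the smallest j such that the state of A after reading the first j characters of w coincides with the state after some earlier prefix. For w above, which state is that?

S4

Run of A on w = 1 0 1 1 2 0 2:
  step 0: S0  (start)
  step 1: S4  (read 1: S0→S4)
  step 2: S4  (read 0: S4→S4)   ← first repeat (S4 seen earlier)
  step 3: S0  (read 1: S4→S0)
  step 4: S4  (read 1: S0→S4)
  step 5: S3  (read 2: S4→S3)
  step 6: S4  (read 0: S3→S4)
  step 7: S3  (read 2: S4→S3)

The earliest repeat is at step j = 2: A is in S4, which it already visited at step i = 1.
Since A has 5 states, any run of length ≥ 5 visits 5+1 states, so by pigeonhole some state repeats within the first 5 steps — that repeat gives the pumpable loop.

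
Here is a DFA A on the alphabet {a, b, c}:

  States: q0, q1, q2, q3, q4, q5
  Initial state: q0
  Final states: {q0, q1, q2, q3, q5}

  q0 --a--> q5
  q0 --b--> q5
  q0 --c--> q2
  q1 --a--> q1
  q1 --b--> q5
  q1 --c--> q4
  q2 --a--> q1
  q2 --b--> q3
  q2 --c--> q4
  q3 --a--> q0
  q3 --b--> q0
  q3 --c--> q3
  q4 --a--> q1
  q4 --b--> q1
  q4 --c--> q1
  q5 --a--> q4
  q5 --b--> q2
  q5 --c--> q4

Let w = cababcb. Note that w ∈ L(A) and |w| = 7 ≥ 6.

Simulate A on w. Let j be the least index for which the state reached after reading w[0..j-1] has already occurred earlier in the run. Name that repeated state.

q1

State sequence: q0 -c-> q2 -a-> q1 -b-> q5 -a-> q4 -b-> q1 -c-> q4 -b-> q1
First repeat at step 5: q1 was already visited.

The earliest repeat is at step j = 5: A is in q1, which it already visited at step i = 2.
The DFA has 6 states, so the proof of the pumping lemma guarantees a repeated state among the first 6+1 visited; the segment between the two visits is the pumpable y.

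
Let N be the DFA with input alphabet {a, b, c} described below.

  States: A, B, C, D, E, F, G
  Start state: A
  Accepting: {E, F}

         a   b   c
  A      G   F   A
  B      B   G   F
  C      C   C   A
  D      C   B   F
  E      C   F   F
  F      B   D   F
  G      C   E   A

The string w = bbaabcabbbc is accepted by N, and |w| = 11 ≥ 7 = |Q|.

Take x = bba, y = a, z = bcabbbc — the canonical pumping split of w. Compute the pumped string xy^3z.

bbaaaabcabbbc

xy^3z = bba·a·a·a·bcabbbc = bbaaaabcabbbc.
Reading y = a takes N from C back to C, so after x·y·y·y the machine is still in C, and z then leads to the accepting state F. Hence bbaaaabcabbbc ∈ L(N).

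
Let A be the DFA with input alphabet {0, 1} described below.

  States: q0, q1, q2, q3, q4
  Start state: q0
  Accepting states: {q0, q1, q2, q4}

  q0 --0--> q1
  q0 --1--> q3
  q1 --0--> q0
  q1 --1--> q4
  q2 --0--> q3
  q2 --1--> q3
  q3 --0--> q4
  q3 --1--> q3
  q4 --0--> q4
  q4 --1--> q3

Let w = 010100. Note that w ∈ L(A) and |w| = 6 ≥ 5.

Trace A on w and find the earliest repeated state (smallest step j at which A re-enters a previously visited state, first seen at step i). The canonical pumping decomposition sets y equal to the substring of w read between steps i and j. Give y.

0

State sequence: q0 -0-> q1 -1-> q4 -0-> q4 -1-> q3 -0-> q4 -0-> q4
First repeat at step 3: q4 was already visited.

So i = 2, j = 3, giving x = w[0:2] = 01, y = w[2:3] = 0, z = w[3:6] = 100.
Check: |xy| = 3 ≤ 5 and |y| = 1 ≥ 1. Reading y takes A from q4 back to q4, so every xyⁱz is accepted.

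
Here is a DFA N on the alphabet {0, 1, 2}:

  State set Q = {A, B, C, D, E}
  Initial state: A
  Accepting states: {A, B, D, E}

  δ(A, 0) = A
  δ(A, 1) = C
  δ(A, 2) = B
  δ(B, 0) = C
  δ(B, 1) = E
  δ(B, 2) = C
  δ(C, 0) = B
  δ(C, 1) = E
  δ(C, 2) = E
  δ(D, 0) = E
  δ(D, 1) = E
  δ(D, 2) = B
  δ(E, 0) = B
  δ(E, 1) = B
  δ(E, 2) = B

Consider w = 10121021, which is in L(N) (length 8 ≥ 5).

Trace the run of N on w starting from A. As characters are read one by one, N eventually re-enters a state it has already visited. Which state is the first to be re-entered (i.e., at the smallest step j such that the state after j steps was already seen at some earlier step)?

State sequence: A -1-> C -0-> B -1-> E -2-> B -1-> E -0-> B -2-> C -1-> E
First repeat at step 4: B was already visited.

The earliest repeat is at step j = 4: N is in B, which it already visited at step i = 2.

B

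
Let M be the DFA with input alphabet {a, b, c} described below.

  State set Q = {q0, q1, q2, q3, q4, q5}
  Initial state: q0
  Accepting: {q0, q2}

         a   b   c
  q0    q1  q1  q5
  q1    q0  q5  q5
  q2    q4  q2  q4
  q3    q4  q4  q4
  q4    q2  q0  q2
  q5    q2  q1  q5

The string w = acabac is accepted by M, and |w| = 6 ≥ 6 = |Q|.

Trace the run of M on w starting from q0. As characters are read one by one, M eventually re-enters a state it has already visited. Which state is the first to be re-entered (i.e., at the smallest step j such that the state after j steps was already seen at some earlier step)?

Run of M on w = a c a b a c:
  step 0: q0  (start)
  step 1: q1  (read a: q0→q1)
  step 2: q5  (read c: q1→q5)
  step 3: q2  (read a: q5→q2)
  step 4: q2  (read b: q2→q2)   ← first repeat (q2 seen earlier)
  step 5: q4  (read a: q2→q4)
  step 6: q2  (read c: q4→q2)

The earliest repeat is at step j = 4: M is in q2, which it already visited at step i = 3.
Since M has 6 states, any run of length ≥ 6 visits 6+1 states, so by pigeonhole some state repeats within the first 6 steps — that repeat gives the pumpable loop.

q2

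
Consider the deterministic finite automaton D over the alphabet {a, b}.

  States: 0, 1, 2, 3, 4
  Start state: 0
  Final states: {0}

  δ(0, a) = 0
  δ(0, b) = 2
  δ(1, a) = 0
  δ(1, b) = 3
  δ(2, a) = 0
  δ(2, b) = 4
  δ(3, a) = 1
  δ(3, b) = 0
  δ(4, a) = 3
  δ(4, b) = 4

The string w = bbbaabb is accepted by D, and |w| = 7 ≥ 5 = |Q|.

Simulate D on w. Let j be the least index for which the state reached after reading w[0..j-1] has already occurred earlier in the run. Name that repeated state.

State sequence: 0 -b-> 2 -b-> 4 -b-> 4 -a-> 3 -a-> 1 -b-> 3 -b-> 0
First repeat at step 3: 4 was already visited.

The earliest repeat is at step j = 3: D is in 4, which it already visited at step i = 2.
With |Q| = 5, pigeonhole forces a state repeat no later than step 5; the substring read between the first and second visits to that state can be pumped.

4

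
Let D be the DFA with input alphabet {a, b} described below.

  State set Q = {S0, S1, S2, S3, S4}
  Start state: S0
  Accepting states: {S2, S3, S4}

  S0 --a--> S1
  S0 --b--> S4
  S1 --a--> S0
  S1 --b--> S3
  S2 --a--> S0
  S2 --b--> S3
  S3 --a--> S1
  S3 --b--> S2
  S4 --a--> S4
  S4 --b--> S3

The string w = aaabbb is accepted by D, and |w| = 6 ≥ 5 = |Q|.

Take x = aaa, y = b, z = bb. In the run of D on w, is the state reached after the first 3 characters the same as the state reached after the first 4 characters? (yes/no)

State sequence: S0 -a-> S1 -a-> S0 -a-> S1 -b-> S3

After x (step 3): S1. After xy (step 4): S3.
They differ (S1 ≠ S3), so y is not a cycle from the state after x; this split is not the one the pumping-lemma construction produces, and pumping y need not keep the string in L(D).

no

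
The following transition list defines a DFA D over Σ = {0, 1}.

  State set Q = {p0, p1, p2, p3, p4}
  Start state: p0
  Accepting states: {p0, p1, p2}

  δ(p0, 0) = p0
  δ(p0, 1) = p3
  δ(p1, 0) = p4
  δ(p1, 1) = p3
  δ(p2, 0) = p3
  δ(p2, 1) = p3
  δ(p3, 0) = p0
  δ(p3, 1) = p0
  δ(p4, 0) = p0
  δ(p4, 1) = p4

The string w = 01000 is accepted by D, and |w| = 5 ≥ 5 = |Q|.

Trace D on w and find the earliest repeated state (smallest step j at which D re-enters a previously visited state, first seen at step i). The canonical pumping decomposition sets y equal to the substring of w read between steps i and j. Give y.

0

State sequence: p0 -0-> p0 -1-> p3 -0-> p0 -0-> p0 -0-> p0
First repeat at step 1: p0 was already visited.

So i = 0, j = 1, giving x = w[0:0] = ε, y = w[0:1] = 0, z = w[1:5] = 1000.
Check: |xy| = 1 ≤ 5 and |y| = 1 ≥ 1. Reading y takes D from p0 back to p0, so every xyⁱz is accepted.
Since D has 5 states, any run of length ≥ 5 visits 5+1 states, so by pigeonhole some state repeats within the first 5 steps — that repeat gives the pumpable loop.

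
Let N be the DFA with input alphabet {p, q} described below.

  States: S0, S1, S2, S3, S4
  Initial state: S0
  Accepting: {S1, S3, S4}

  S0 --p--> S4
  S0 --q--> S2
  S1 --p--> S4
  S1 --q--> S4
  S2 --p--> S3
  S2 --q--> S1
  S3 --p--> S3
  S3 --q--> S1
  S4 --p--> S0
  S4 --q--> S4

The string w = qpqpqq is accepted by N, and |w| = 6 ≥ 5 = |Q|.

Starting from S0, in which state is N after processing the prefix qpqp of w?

S4

State sequence: S0 -q-> S2 -p-> S3 -q-> S1 -p-> S4

After reading 4 characters, N is in state S4.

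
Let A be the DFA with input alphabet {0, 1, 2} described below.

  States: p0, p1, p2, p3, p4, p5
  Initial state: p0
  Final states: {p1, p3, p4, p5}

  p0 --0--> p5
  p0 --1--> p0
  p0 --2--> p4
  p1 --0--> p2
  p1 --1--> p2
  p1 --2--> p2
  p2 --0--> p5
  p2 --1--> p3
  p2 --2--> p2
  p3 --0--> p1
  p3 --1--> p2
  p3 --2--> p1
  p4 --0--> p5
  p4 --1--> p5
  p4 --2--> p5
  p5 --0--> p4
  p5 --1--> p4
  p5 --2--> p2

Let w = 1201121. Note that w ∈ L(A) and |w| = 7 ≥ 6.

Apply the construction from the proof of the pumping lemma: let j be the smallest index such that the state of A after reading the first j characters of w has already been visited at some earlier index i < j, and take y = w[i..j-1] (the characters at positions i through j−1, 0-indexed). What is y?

State sequence: p0 -1-> p0 -2-> p4 -0-> p5 -1-> p4 -1-> p5 -2-> p2 -1-> p3
First repeat at step 1: p0 was already visited.

So i = 0, j = 1, giving x = w[0:0] = ε, y = w[0:1] = 1, z = w[1:7] = 201121.
Check: |xy| = 1 ≤ 6 and |y| = 1 ≥ 1. Reading y takes A from p0 back to p0, so every xyⁱz is accepted.

1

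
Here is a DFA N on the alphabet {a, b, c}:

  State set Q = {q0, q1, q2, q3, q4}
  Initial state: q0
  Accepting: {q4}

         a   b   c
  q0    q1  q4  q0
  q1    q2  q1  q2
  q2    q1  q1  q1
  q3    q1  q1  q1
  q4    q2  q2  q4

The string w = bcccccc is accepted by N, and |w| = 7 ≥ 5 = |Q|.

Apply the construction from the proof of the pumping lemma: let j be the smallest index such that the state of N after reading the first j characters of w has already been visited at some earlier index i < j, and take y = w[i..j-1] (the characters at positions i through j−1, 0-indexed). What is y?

c

Run of N on w = b c c c c c c:
  step 0: q0  (start)
  step 1: q4  (read b: q0→q4)
  step 2: q4  (read c: q4→q4)   ← first repeat (q4 seen earlier)
  step 3: q4  (read c: q4→q4)
  step 4: q4  (read c: q4→q4)
  step 5: q4  (read c: q4→q4)
  step 6: q4  (read c: q4→q4)
  step 7: q4  (read c: q4→q4)

So i = 1, j = 2, giving x = w[0:1] = b, y = w[1:2] = c, z = w[2:7] = ccccc.
Check: |xy| = 2 ≤ 5 and |y| = 1 ≥ 1. Reading y takes N from q4 back to q4, so every xyⁱz is accepted.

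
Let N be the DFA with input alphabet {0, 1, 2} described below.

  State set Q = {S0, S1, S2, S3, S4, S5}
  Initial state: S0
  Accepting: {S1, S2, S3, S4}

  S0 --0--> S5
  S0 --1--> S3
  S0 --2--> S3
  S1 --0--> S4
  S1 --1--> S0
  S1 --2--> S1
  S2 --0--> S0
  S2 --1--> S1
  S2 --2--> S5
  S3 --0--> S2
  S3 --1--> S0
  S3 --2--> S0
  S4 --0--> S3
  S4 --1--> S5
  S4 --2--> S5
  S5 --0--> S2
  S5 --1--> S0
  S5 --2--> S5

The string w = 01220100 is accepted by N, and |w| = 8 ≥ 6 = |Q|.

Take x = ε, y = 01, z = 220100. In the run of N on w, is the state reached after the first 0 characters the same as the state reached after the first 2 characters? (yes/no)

yes

Run of N on the first 2 characters of w = 0 1:
  step 0: S0  (start)
  step 1: S5  (read 0: S0→S5)
  step 2: S0  (read 1: S5→S0)

After x (step 0): S0. After xy (step 2): S0.
They match, so y = 01 drives N around a cycle from S0 back to itself; pumping y any number of times keeps N in S0 before reading z, and xyⁱz ∈ L(N) for every i ≥ 0.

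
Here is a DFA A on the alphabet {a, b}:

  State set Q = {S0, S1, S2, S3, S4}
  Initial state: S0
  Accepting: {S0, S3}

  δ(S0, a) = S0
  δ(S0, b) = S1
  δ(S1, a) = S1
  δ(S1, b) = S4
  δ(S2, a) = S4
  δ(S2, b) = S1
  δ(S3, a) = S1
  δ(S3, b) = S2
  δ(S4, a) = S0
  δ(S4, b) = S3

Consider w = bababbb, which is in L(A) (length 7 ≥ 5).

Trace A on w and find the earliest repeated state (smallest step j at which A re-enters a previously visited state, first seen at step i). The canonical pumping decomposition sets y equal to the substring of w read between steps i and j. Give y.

a

State sequence: S0 -b-> S1 -a-> S1 -b-> S4 -a-> S0 -b-> S1 -b-> S4 -b-> S3
First repeat at step 2: S1 was already visited.

So i = 1, j = 2, giving x = w[0:1] = b, y = w[1:2] = a, z = w[2:7] = babbb.
Check: |xy| = 2 ≤ 5 and |y| = 1 ≥ 1. Reading y takes A from S1 back to S1, so every xyⁱz is accepted.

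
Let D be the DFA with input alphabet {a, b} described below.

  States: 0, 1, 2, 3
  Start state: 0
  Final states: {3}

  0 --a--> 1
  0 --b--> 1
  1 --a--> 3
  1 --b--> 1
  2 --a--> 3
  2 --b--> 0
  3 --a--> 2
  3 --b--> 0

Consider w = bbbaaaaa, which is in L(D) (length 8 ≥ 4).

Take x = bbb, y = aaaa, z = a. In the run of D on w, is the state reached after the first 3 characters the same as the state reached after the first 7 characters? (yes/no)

State sequence: 0 -b-> 1 -b-> 1 -b-> 1 -a-> 3 -a-> 2 -a-> 3 -a-> 2

After x (step 3): 1. After xy (step 7): 2.
They differ (1 ≠ 2), so y is not a cycle from the state after x; this split is not the one the pumping-lemma construction produces, and pumping y need not keep the string in L(D).

no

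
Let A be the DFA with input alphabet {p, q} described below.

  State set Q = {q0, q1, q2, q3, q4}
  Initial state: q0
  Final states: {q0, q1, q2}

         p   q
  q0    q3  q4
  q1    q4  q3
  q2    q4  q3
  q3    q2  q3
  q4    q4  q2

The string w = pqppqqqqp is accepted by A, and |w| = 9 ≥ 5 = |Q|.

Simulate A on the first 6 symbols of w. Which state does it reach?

q3

Run of A on the first 6 characters of w = p q p p q q:
  step 0: q0  (start)
  step 1: q3  (read p: q0→q3)
  step 2: q3  (read q: q3→q3)
  step 3: q2  (read p: q3→q2)
  step 4: q4  (read p: q2→q4)
  step 5: q2  (read q: q4→q2)
  step 6: q3  (read q: q2→q3)

After reading 6 characters, A is in state q3.
(This kind of state-tracing is the core of the pumping-lemma construction: with 5 states, pigeonhole forces a repeat within the first 5 steps.)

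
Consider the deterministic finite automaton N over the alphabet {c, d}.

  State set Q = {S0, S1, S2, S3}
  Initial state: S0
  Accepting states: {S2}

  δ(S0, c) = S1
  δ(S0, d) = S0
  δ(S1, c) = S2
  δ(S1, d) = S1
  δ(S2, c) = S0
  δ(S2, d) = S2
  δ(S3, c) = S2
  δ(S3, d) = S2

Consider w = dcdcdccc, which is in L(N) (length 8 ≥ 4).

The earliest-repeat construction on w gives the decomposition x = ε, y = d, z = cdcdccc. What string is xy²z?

xy^2z = ε·d·d·cdcdccc = ddcdcdccc.
Reading y = d takes N from S0 back to S0, so after x·y·y the machine is still in S0, and z then leads to the accepting state S2. Hence ddcdcdccc ∈ L(N).

ddcdcdccc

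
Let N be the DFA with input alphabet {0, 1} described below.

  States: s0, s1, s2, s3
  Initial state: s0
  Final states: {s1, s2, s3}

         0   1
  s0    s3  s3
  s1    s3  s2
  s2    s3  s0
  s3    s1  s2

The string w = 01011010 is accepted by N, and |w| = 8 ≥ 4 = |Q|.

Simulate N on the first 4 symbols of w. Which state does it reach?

State sequence: s0 -0-> s3 -1-> s2 -0-> s3 -1-> s2

After reading 4 characters, N is in state s2.

s2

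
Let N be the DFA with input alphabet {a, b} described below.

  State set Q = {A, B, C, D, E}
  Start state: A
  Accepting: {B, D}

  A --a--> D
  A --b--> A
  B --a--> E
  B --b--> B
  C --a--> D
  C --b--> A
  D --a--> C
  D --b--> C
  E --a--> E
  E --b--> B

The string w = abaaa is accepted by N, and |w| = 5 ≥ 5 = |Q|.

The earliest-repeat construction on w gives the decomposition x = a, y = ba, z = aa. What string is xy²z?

xy^2z = a·ba·ba·aa = ababaaa.
Reading y = ba takes N from D back to D, so after x·y·y the machine is still in D, and z then leads to the accepting state D. Hence ababaaa ∈ L(N).

ababaaa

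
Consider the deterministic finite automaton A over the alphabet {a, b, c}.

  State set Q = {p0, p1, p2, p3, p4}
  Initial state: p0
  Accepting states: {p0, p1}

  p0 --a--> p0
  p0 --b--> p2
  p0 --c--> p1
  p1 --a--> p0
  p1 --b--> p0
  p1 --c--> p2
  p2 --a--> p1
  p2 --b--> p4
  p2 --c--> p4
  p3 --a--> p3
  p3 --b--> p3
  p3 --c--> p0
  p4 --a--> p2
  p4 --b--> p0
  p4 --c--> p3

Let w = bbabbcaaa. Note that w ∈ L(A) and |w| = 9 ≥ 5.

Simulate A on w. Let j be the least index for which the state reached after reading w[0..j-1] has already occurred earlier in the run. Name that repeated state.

p2

Run of A on w = b b a b b c a a a:
  step 0: p0  (start)
  step 1: p2  (read b: p0→p2)
  step 2: p4  (read b: p2→p4)
  step 3: p2  (read a: p4→p2)   ← first repeat (p2 seen earlier)
  step 4: p4  (read b: p2→p4)
  step 5: p0  (read b: p4→p0)
  step 6: p1  (read c: p0→p1)
  step 7: p0  (read a: p1→p0)
  step 8: p0  (read a: p0→p0)
  step 9: p0  (read a: p0→p0)

The earliest repeat is at step j = 3: A is in p2, which it already visited at step i = 1.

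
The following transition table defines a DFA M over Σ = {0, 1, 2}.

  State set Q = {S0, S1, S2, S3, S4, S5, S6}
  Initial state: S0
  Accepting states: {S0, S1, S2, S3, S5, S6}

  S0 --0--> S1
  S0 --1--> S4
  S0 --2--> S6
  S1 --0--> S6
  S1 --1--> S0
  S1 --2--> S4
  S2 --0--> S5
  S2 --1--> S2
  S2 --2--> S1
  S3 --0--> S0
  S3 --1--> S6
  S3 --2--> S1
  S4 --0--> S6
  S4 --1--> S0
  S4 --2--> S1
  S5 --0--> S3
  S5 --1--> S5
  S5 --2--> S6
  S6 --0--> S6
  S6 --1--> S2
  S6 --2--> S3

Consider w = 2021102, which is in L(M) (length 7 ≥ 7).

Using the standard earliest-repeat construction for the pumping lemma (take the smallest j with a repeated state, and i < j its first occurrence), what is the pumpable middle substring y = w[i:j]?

Run of M on w = 2 0 2 1 1 0 2:
  step 0: S0  (start)
  step 1: S6  (read 2: S0→S6)
  step 2: S6  (read 0: S6→S6)   ← first repeat (S6 seen earlier)
  step 3: S3  (read 2: S6→S3)
  step 4: S6  (read 1: S3→S6)
  step 5: S2  (read 1: S6→S2)
  step 6: S5  (read 0: S2→S5)
  step 7: S6  (read 2: S5→S6)

So i = 1, j = 2, giving x = w[0:1] = 2, y = w[1:2] = 0, z = w[2:7] = 21102.
Check: |xy| = 2 ≤ 7 and |y| = 1 ≥ 1. Reading y takes M from S6 back to S6, so every xyⁱz is accepted.

0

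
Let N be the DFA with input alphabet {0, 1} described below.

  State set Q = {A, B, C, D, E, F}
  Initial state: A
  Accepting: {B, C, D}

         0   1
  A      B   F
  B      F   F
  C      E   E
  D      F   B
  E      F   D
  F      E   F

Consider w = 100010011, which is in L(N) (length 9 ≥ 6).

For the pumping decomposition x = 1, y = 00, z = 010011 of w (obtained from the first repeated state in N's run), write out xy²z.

xy^2z = 1·00·00·010011 = 10000010011.
Reading y = 00 takes N from F back to F, so after x·y·y the machine is still in F, and z then leads to the accepting state B. Hence 10000010011 ∈ L(N).

10000010011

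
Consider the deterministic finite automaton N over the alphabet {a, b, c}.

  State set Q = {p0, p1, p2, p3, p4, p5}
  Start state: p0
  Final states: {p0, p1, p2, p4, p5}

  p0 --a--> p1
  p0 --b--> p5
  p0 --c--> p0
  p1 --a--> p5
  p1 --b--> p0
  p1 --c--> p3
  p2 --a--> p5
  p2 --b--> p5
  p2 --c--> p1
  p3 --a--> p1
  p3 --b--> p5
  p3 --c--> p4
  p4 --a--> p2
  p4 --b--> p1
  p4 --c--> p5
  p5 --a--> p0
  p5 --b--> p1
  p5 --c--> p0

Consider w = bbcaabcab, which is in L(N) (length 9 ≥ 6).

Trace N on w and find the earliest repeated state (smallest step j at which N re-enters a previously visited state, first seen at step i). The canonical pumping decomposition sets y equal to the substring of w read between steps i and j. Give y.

Run of N on w = b b c a a b c a b:
  step 0: p0  (start)
  step 1: p5  (read b: p0→p5)
  step 2: p1  (read b: p5→p1)
  step 3: p3  (read c: p1→p3)
  step 4: p1  (read a: p3→p1)   ← first repeat (p1 seen earlier)
  step 5: p5  (read a: p1→p5)
  step 6: p1  (read b: p5→p1)
  step 7: p3  (read c: p1→p3)
  step 8: p1  (read a: p3→p1)
  step 9: p0  (read b: p1→p0)

So i = 2, j = 4, giving x = w[0:2] = bb, y = w[2:4] = ca, z = w[4:9] = abcab.
Check: |xy| = 4 ≤ 6 and |y| = 2 ≥ 1. Reading y takes N from p1 back to p1, so every xyⁱz is accepted.
The DFA has 6 states, so the proof of the pumping lemma guarantees a repeated state among the first 6+1 visited; the segment between the two visits is the pumpable y.

ca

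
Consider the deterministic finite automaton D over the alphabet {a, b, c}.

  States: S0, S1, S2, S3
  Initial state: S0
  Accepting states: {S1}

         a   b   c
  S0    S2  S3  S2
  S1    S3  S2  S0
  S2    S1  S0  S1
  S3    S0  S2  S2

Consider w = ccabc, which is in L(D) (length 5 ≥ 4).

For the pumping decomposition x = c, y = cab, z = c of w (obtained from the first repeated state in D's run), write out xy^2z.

ccabcabc

xy^2z = c·cab·cab·c = ccabcabc.
Reading y = cab takes D from S2 back to S2, so after x·y·y the machine is still in S2, and z then leads to the accepting state S1. Hence ccabcabc ∈ L(D).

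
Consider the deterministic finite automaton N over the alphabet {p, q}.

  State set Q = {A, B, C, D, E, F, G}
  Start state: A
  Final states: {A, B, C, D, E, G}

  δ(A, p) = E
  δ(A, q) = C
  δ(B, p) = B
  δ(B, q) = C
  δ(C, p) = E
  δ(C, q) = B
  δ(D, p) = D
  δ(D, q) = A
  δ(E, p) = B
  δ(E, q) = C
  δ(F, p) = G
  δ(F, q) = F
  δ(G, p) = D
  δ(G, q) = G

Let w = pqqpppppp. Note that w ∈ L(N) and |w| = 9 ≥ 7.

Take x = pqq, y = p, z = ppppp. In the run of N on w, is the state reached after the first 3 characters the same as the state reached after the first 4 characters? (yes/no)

State sequence: A -p-> E -q-> C -q-> B -p-> B

After x (step 3): B. After xy (step 4): B.
They match, so y = p drives N around a cycle from B back to itself; pumping y any number of times keeps N in B before reading z, and xyⁱz ∈ L(N) for every i ≥ 0.

yes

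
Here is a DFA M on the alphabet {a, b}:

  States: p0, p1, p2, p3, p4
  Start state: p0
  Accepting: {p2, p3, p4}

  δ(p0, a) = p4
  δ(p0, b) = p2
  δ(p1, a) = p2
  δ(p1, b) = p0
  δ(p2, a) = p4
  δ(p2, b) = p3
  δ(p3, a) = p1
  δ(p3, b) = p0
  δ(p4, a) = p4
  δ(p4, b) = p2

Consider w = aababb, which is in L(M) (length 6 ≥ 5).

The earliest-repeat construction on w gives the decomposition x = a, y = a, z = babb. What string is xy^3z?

xy^3z = a·a·a·a·babb = aaaababb.
Reading y = a takes M from p4 back to p4, so after x·y·y·y the machine is still in p4, and z then leads to the accepting state p3. Hence aaaababb ∈ L(M).

aaaababb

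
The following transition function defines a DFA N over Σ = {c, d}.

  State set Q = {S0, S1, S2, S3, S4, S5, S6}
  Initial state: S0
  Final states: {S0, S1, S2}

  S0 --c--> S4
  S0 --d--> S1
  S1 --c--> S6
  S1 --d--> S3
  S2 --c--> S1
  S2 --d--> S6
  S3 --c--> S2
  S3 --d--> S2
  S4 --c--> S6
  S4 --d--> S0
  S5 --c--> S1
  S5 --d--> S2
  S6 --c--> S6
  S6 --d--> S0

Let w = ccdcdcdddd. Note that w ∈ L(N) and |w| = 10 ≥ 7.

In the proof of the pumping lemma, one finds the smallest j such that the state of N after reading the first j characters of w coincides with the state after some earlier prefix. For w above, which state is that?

S0

State sequence: S0 -c-> S4 -c-> S6 -d-> S0 -c-> S4 -d-> S0 -c-> S4 -d-> S0 -d-> S1 -d-> S3 -d-> S2
First repeat at step 3: S0 was already visited.

The earliest repeat is at step j = 3: N is in S0, which it already visited at step i = 0.
Since N has 7 states, any run of length ≥ 7 visits 7+1 states, so by pigeonhole some state repeats within the first 7 steps — that repeat gives the pumpable loop.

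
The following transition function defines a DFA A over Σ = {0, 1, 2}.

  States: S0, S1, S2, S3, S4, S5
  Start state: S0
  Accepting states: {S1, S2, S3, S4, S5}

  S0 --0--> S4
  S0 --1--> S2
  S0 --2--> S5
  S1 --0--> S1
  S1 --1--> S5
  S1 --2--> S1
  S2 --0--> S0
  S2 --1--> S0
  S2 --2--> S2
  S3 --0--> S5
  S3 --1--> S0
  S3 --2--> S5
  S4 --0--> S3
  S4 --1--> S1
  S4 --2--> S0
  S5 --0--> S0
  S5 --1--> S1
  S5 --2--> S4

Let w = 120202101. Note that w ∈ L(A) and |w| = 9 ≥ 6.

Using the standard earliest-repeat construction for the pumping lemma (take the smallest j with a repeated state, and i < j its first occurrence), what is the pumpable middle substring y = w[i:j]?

2

State sequence: S0 -1-> S2 -2-> S2 -0-> S0 -2-> S5 -0-> S0 -2-> S5 -1-> S1 -0-> S1 -1-> S5
First repeat at step 2: S2 was already visited.

So i = 1, j = 2, giving x = w[0:1] = 1, y = w[1:2] = 2, z = w[2:9] = 0202101.
Check: |xy| = 2 ≤ 6 and |y| = 1 ≥ 1. Reading y takes A from S2 back to S2, so every xyⁱz is accepted.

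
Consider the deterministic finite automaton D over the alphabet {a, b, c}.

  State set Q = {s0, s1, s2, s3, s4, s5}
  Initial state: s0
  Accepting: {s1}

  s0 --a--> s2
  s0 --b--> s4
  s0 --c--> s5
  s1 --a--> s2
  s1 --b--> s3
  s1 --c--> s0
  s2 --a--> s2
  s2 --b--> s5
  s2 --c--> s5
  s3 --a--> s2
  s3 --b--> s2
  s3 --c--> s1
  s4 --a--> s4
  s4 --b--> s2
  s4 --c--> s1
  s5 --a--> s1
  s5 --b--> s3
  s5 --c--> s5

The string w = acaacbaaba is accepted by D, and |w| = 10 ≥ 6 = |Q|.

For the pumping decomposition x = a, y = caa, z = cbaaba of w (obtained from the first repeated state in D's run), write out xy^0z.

acbaaba

xy⁰z = xz = a·cbaaba = acbaaba.
Reading y = caa takes D from s2 back to s2, so after x the machine is still in s2, and z then leads to the accepting state s1. Hence acbaaba ∈ L(D).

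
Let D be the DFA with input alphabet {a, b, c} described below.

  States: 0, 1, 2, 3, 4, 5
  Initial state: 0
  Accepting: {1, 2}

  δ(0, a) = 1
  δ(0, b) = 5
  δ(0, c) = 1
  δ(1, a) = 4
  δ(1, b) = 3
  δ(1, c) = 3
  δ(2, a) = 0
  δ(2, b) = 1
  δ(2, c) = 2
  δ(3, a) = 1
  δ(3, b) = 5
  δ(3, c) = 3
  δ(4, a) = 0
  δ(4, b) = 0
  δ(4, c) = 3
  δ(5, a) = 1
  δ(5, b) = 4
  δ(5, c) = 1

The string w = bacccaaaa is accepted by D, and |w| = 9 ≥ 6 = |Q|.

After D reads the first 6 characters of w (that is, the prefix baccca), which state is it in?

1

Run of D on the first 6 characters of w = b a c c c a:
  step 0: 0  (start)
  step 1: 5  (read b: 0→5)
  step 2: 1  (read a: 5→1)
  step 3: 3  (read c: 1→3)
  step 4: 3  (read c: 3→3)
  step 5: 3  (read c: 3→3)
  step 6: 1  (read a: 3→1)

After reading 6 characters, D is in state 1.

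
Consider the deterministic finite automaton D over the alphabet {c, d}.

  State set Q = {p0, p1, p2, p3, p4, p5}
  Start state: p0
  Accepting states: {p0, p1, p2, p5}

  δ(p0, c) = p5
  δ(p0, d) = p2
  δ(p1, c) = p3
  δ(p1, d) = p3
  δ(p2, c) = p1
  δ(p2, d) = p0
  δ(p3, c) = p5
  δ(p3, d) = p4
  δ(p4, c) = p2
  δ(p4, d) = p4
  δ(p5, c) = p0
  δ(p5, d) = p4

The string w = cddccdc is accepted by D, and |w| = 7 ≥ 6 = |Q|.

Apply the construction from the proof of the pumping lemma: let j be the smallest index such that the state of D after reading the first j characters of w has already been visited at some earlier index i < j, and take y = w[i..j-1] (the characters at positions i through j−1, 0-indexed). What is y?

Run of D on w = c d d c c d c:
  step 0: p0  (start)
  step 1: p5  (read c: p0→p5)
  step 2: p4  (read d: p5→p4)
  step 3: p4  (read d: p4→p4)   ← first repeat (p4 seen earlier)
  step 4: p2  (read c: p4→p2)
  step 5: p1  (read c: p2→p1)
  step 6: p3  (read d: p1→p3)
  step 7: p5  (read c: p3→p5)

So i = 2, j = 3, giving x = w[0:2] = cd, y = w[2:3] = d, z = w[3:7] = ccdc.
Check: |xy| = 3 ≤ 6 and |y| = 1 ≥ 1. Reading y takes D from p4 back to p4, so every xyⁱz is accepted.
The DFA has 6 states, so the proof of the pumping lemma guarantees a repeated state among the first 6+1 visited; the segment between the two visits is the pumpable y.

d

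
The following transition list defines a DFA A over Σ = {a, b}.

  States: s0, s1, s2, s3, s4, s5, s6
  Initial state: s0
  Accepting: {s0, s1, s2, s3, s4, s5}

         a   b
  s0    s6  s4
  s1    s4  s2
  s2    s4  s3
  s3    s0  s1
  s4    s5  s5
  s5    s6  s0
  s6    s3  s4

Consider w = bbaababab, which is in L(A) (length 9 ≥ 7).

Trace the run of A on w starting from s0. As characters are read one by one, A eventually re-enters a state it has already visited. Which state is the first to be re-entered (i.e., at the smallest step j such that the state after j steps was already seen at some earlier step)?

State sequence: s0 -b-> s4 -b-> s5 -a-> s6 -a-> s3 -b-> s1 -a-> s4 -b-> s5 -a-> s6 -b-> s4
First repeat at step 6: s4 was already visited.

The earliest repeat is at step j = 6: A is in s4, which it already visited at step i = 1.
Since A has 7 states, any run of length ≥ 7 visits 7+1 states, so by pigeonhole some state repeats within the first 7 steps — that repeat gives the pumpable loop.

s4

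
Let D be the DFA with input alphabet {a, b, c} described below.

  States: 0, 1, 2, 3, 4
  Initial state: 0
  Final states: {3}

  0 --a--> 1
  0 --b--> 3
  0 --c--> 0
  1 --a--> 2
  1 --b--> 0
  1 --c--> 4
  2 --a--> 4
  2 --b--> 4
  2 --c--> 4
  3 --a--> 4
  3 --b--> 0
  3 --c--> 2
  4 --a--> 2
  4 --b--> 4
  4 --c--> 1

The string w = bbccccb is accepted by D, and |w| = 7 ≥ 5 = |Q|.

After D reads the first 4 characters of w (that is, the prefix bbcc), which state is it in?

State sequence: 0 -b-> 3 -b-> 0 -c-> 0 -c-> 0

After reading 4 characters, D is in state 0.

0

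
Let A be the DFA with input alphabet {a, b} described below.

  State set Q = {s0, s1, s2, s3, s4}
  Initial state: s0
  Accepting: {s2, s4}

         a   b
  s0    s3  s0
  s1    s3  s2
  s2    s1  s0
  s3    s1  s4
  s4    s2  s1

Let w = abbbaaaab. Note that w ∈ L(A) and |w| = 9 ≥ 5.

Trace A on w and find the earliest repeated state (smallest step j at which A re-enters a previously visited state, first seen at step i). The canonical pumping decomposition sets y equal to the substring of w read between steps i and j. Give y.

State sequence: s0 -a-> s3 -b-> s4 -b-> s1 -b-> s2 -a-> s1 -a-> s3 -a-> s1 -a-> s3 -b-> s4
First repeat at step 5: s1 was already visited.

So i = 3, j = 5, giving x = w[0:3] = abb, y = w[3:5] = ba, z = w[5:9] = aaab.
Check: |xy| = 5 ≤ 5 and |y| = 2 ≥ 1. Reading y takes A from s1 back to s1, so every xyⁱz is accepted.

ba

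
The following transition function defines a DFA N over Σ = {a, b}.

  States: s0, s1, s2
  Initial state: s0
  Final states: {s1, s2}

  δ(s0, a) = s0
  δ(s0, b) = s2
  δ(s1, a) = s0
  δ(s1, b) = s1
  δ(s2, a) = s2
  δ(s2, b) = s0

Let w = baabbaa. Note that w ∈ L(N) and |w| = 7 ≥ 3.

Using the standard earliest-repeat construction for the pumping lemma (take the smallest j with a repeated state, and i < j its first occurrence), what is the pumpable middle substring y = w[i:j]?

State sequence: s0 -b-> s2 -a-> s2 -a-> s2 -b-> s0 -b-> s2 -a-> s2 -a-> s2
First repeat at step 2: s2 was already visited.

So i = 1, j = 2, giving x = w[0:1] = b, y = w[1:2] = a, z = w[2:7] = abbaa.
Check: |xy| = 2 ≤ 3 and |y| = 1 ≥ 1. Reading y takes N from s2 back to s2, so every xyⁱz is accepted.

a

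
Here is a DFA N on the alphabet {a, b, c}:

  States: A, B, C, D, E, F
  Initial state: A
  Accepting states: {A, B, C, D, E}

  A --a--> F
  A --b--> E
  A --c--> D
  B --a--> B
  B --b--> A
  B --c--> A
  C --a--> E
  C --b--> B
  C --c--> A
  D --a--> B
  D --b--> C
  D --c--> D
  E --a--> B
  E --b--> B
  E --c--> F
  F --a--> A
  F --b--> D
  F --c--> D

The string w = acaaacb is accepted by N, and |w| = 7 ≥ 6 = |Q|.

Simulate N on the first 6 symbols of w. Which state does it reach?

A

State sequence: A -a-> F -c-> D -a-> B -a-> B -a-> B -c-> A

After reading 6 characters, N is in state A.
(This kind of state-tracing is the core of the pumping-lemma construction: with 6 states, pigeonhole forces a repeat within the first 6 steps.)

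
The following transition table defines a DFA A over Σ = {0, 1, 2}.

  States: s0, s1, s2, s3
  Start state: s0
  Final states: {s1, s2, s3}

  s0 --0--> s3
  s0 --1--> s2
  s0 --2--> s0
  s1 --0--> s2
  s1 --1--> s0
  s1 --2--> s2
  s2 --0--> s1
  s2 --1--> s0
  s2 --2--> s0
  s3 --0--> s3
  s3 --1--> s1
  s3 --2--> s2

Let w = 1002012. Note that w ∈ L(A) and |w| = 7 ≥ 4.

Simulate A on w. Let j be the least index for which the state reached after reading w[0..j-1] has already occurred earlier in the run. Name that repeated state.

Run of A on w = 1 0 0 2 0 1 2:
  step 0: s0  (start)
  step 1: s2  (read 1: s0→s2)
  step 2: s1  (read 0: s2→s1)
  step 3: s2  (read 0: s1→s2)   ← first repeat (s2 seen earlier)
  step 4: s0  (read 2: s2→s0)
  step 5: s3  (read 0: s0→s3)
  step 6: s1  (read 1: s3→s1)
  step 7: s2  (read 2: s1→s2)

The earliest repeat is at step j = 3: A is in s2, which it already visited at step i = 1.
Pumping length from the standard proof: p = 4 (the number of states). The repeated state found above gives |xy| = j ≤ 4 and |y| = j − i ≥ 1.

s2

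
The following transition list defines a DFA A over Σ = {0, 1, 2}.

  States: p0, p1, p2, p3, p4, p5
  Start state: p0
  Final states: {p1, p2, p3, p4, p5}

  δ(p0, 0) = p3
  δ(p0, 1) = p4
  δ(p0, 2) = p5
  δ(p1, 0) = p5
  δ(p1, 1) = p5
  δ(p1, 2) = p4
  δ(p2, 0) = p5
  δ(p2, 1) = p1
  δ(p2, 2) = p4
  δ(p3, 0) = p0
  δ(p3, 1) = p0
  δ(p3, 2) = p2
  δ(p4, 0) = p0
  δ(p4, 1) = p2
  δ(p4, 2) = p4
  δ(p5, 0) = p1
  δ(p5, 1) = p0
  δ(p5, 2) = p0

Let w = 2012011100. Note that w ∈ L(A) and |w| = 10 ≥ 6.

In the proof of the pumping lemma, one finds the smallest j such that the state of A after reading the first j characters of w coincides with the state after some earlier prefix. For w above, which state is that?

Run of A on w = 2 0 1 2 0 1 1 1 0 0:
  step 0: p0  (start)
  step 1: p5  (read 2: p0→p5)
  step 2: p1  (read 0: p5→p1)
  step 3: p5  (read 1: p1→p5)   ← first repeat (p5 seen earlier)
  step 4: p0  (read 2: p5→p0)
  step 5: p3  (read 0: p0→p3)
  step 6: p0  (read 1: p3→p0)
  step 7: p4  (read 1: p0→p4)
  step 8: p2  (read 1: p4→p2)
  step 9: p5  (read 0: p2→p5)
  step 10: p1  (read 0: p5→p1)

The earliest repeat is at step j = 3: A is in p5, which it already visited at step i = 1.
Since A has 6 states, any run of length ≥ 6 visits 6+1 states, so by pigeonhole some state repeats within the first 6 steps — that repeat gives the pumpable loop.

p5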